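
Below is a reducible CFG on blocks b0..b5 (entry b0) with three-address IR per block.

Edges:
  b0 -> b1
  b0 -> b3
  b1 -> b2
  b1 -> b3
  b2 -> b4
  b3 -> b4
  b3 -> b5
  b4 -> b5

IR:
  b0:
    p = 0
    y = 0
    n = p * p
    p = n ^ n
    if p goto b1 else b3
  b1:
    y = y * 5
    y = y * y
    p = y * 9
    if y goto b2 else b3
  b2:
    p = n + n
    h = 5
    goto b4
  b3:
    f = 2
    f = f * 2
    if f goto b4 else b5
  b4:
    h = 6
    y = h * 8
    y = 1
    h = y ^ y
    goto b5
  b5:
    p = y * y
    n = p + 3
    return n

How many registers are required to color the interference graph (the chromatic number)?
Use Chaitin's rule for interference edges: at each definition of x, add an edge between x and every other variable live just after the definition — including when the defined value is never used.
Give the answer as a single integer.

Block summaries:
  b0: {n,p,y} / ∅
  b1: {p,y} / {y}
  b2: {h,p} / {n}
  b3: {f} / ∅
  b4: {h,y} / ∅
  b5: {n,p} / {y}

Liveness:
  b0 li=∅ lo={n,y}
  b1 li={n,y} lo={n,y}
  b2 li={n} lo=∅
  b3 li={y} lo={y}
  b4 li=∅ lo={y}
  b5 li={y} lo=∅

Interfere edges:
  f — {y}
  h — {y}
  n — {p,y}
  p — {n,y}
  y — {f,h,n,p}

Registers:
  lower bound: {n,p,y} mutually conflict ⇒ χ ≥ 3
  assign f→r1 h→r1 n→r1 p→r2 y→r0 — no edge inside a register ⇒ χ ≤ 3
  χ = 3

Answer: 3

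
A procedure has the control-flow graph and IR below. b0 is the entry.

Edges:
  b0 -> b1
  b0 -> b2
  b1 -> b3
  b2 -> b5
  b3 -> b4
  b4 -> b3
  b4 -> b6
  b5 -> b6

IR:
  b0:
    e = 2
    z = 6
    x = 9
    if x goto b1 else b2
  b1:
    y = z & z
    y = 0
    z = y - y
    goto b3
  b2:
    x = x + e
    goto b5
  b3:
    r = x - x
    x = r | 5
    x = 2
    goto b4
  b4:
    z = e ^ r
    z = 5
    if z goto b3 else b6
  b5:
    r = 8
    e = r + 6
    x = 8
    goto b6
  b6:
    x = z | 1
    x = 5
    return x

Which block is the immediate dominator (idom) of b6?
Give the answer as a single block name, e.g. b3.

Answer: b0

Analysis:
idom tree: b1←b0 b2←b0 b3←b1 b4←b3 b5←b2 b6←b0
Dom at joins:
  b3: preds {b1,b4}: {b0,b1} ∩ {b0,b1,b3,b4} = {b0,b1}; idom=b1
  b6: preds {b4,b5}: {b0,b1,b3,b4} ∩ {b0,b2,b5} = {b0}; idom=b0

idom(b6) = b0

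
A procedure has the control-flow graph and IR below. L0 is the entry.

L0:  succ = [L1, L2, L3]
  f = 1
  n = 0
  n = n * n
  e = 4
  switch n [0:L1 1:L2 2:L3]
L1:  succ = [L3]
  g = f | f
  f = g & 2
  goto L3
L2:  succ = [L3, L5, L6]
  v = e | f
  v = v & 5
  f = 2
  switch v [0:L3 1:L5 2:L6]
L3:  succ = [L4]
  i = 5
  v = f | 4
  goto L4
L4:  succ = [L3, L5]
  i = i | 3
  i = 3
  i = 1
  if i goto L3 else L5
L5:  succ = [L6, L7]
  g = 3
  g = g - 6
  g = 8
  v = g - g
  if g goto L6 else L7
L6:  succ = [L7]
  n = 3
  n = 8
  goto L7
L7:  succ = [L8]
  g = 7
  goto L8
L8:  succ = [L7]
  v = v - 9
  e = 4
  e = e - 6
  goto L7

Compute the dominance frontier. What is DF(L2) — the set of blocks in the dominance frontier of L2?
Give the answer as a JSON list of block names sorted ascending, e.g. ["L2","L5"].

Answer: ["L3", "L5", "L6"]

Derivation:
idom tree: L1←L0 L2←L0 L3←L0 L4←L3 L5←L0 L6←L0 L7←L0 L8←L7
Dom at joins:
  L3: preds {L0,L1,L2,L4}: {L0} ∩ {L0,L1} ∩ {L0,L2} ∩ {L0,L3,L4} = {L0}; idom=L0
  L5: preds {L2,L4}: {L0,L2} ∩ {L0,L3,L4} = {L0}; idom=L0
  L6: preds {L2,L5}: {L0,L2} ∩ {L0,L5} = {L0}; idom=L0
  L7: preds {L5,L6,L8}: {L0,L5} ∩ {L0,L6} ∩ {L0,L7,L8} = {L0}; idom=L0

Frontier:
  L3←L0: walk · to L0
  L3←L1: walk L1 to L0
  L3←L2: walk L2 to L0
  L3←L4: walk L4→L3 to L0
  L5←L2: walk L2 to L0
  L5←L4: walk L4→L3 to L0
  L6←L2: walk L2 to L0
  L6←L5: walk L5 to L0
  L7←L5: walk L5 to L0
  L7←L6: walk L6 to L0
  L7←L8: walk L8→L7 to L0
  DF(L0)=∅
  DF(L1)={L3}
  DF(L2)={L3,L5,L6}
  DF(L3)={L3,L5}
  DF(L4)={L3,L5}
  DF(L5)={L6,L7}
  DF(L6)={L7}
  DF(L7)={L7}
  DF(L8)={L7}

DF(L2) = ["L3", "L5", "L6"]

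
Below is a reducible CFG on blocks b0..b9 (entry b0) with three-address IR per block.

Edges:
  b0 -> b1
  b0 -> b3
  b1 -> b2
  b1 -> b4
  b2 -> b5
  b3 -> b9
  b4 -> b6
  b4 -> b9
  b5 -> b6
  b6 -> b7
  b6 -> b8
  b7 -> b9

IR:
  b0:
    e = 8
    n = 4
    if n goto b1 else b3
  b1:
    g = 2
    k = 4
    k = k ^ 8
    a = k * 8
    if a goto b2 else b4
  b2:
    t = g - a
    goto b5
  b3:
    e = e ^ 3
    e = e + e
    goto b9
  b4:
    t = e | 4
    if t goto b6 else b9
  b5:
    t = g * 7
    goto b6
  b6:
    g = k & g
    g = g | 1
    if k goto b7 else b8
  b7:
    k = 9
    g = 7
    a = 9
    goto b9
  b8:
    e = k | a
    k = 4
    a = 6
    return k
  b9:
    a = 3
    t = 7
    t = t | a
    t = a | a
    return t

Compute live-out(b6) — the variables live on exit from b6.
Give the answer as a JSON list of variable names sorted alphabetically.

Answer: ["a", "k"]

Analysis:
def/use:
  b0: def={e,n} ue=∅
  b1: def={a,g,k} ue=∅
  b2: def={t} ue={a,g}
  b3: def={e} ue={e}
  b4: def={t} ue={e}
  b5: def={t} ue={g}
  b6: def={g} ue={g,k}
  b7: def={a,g,k} ue=∅
  b8: def={a,e,k} ue={a,k}
  b9: def={a,t} ue=∅

Backward fixpoint:
  live b0: ∅→{e}
  live b1: {e}→{a,e,g,k}
  live b2: {a,g,k}→{a,g,k}
  live b3: {e}→∅
  live b4: {a,e,g,k}→{a,g,k}
  live b5: {a,g,k}→{a,g,k}
  live b6: {a,g,k}→{a,k}
  live b7: ∅→∅
  live b8: {a,k}→∅
  live b9: ∅→∅

live-out(b6) = ["a", "k"]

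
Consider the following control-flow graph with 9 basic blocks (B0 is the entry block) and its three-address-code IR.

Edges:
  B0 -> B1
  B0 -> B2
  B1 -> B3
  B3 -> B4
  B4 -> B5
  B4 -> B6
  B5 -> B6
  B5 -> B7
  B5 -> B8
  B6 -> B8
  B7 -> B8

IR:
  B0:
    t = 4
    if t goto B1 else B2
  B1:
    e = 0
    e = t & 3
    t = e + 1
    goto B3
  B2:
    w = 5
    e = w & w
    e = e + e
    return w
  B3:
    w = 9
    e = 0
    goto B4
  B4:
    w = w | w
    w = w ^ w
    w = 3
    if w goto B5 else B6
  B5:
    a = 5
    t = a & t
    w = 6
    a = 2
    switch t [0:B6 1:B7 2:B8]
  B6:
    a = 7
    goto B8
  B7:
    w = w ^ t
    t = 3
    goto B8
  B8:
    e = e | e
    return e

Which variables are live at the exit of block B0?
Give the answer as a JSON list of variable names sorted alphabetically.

Answer: ["t"]

Derivation:
def/use:
  B0: def={t} ue=∅
  B1: def={e,t} ue={t}
  B2: def={e,w} ue=∅
  B3: def={e,w} ue=∅
  B4: def={w} ue={w}
  B5: def={a,t,w} ue={t}
  B6: def={a} ue=∅
  B7: def={t,w} ue={t,w}
  B8: def={e} ue={e}

Live sets:
  live B0: ∅→{t}
  live B1: {t}→{t}
  live B2: ∅→∅
  live B3: {t}→{e,t,w}
  live B4: {e,t,w}→{e,t}
  live B5: {e,t}→{e,t,w}
  live B6: {e}→{e}
  live B7: {e,t,w}→{e}
  live B8: {e}→∅

live-out(B0) = ["t"]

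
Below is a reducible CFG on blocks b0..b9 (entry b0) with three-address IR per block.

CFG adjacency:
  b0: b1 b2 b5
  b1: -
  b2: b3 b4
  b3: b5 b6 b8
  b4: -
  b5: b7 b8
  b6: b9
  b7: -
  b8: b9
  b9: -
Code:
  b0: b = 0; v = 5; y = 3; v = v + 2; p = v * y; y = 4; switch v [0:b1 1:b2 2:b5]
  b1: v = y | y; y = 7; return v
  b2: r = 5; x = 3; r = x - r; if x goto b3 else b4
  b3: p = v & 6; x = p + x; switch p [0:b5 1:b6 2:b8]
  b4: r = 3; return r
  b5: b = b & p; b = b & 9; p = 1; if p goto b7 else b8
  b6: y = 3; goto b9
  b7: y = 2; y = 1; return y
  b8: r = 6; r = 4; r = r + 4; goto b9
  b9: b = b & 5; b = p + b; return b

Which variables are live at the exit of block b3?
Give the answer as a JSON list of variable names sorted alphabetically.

Block summaries:
  b0 def {b,p,v,y} use ∅
  b1 def {v,y} use {y}
  b2 def {r,x} use ∅
  b3 def {p,x} use {v,x}
  b4 def {r} use ∅
  b5 def {b,p} use {b,p}
  b6 def {y} use ∅
  b7 def {y} use ∅
  b8 def {r} use ∅
  b9 def {b} use {b,p}

Live sets:
  live b0: ∅→{b,p,v,y}
  live b1: {y}→∅
  live b2: {b,v}→{b,v,x}
  live b3: {b,v,x}→{b,p}
  live b4: ∅→∅
  live b5: {b,p}→{b,p}
  live b6: {b,p}→{b,p}
  live b7: ∅→∅
  live b8: {b,p}→{b,p}
  live b9: {b,p}→∅

live-out(b3) = ["b", "p"]

Answer: ["b", "p"]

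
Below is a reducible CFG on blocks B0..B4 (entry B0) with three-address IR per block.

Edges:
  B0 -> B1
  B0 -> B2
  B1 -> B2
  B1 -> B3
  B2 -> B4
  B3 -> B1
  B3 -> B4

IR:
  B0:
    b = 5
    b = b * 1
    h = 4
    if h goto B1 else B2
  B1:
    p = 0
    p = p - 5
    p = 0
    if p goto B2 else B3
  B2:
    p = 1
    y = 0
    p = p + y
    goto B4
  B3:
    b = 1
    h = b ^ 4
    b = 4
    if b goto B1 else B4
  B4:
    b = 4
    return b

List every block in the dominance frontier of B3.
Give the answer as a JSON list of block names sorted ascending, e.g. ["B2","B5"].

Answer: ["B1", "B4"]

Analysis:
idom tree: B1←B0 B2←B0 B3←B1 B4←B0
Dom∩ at merges:
  B1: preds {B0,B3}: {B0} ∩ {B0,B1,B3} = {B0}; idom=B0
  B2: preds {B0,B1}: {B0} ∩ {B0,B1} = {B0}; idom=B0
  B4: preds {B2,B3}: {B0,B2} ∩ {B0,B1,B3} = {B0}; idom=B0

DF derivation:
  B1←B0: walk · to B0
  B1←B3: walk B3→B1 to B0
  B2←B0: walk · to B0
  B2←B1: walk B1 to B0
  B4←B2: walk B2 to B0
  B4←B3: walk B3→B1 to B0
  DF(B0)=∅
  DF(B1)={B1,B2,B4}
  DF(B2)={B4}
  DF(B3)={B1,B4}
  DF(B4)=∅

DF(B3) = ["B1", "B4"]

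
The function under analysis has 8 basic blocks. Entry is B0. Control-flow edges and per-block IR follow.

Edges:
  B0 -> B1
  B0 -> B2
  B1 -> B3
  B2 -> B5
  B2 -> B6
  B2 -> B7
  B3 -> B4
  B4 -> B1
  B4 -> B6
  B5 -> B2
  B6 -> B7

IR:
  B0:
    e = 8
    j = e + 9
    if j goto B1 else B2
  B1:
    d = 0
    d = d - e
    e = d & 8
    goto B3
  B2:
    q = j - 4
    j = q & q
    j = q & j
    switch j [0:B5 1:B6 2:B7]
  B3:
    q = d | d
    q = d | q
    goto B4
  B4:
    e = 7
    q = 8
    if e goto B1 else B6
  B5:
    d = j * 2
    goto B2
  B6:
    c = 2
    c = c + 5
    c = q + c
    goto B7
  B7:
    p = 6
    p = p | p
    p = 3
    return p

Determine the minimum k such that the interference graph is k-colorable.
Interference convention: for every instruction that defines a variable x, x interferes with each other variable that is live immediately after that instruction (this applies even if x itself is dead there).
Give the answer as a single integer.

def/use:
  B0 def {e,j} use ∅
  B1 def {d,e} use {e}
  B2 def {j,q} use {j}
  B3 def {q} use {d}
  B4 def {e,q} use ∅
  B5 def {d} use {j}
  B6 def {c} use {q}
  B7 def {p} use ∅

Backward fixpoint:
  B0 li=∅ lo={e,j}
  B1 li={e} lo={d}
  B2 li={j} lo={j,q}
  B3 li={d} lo=∅
  B4 li=∅ lo={e,q}
  B5 li={j} lo={j}
  B6 li={q} lo=∅
  B7 li=∅ lo=∅

Interfere edges:
  c — {q}
  d — {e,j,q}
  e — {d,j,q}
  j — {d,e,q}
  p — ∅
  q — {c,d,e,j}

Chromatic number:
  {d,e,j,q} pairwise interfere (4-clique) ⇒ χ ≥ 4
  4-colouring: c0={p,q}  c1={c,d}  c2={e}  c3={j}
  χ = 4

Answer: 4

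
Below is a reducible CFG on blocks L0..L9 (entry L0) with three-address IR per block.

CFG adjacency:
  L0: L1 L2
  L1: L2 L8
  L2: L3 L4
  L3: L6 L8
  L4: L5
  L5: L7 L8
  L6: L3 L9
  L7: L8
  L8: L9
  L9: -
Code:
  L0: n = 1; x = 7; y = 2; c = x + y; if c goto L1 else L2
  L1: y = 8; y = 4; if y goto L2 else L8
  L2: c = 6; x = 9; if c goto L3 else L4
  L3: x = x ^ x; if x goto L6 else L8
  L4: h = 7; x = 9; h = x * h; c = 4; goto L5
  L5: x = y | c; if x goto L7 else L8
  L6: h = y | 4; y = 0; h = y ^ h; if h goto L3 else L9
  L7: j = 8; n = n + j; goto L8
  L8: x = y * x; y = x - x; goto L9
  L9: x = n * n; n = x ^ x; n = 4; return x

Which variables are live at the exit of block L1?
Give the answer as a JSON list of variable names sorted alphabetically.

Answer: ["n", "x", "y"]

Analysis:
Per-block:
  L0 def {c,n,x,y} use ∅
  L1 def {y} use ∅
  L2 def {c,x} use ∅
  L3 def {x} use {x}
  L4 def {c,h,x} use ∅
  L5 def {x} use {c,y}
  L6 def {h,y} use {y}
  L7 def {j,n} use {n}
  L8 def {x,y} use {x,y}
  L9 def {n,x} use {n}

Live sets:
  L0: in=∅ out={n,x,y}
  L1: in={n,x} out={n,x,y}
  L2: in={n,y} out={n,x,y}
  L3: in={n,x,y} out={n,x,y}
  L4: in={n,y} out={c,n,y}
  L5: in={c,n,y} out={n,x,y}
  L6: in={n,x,y} out={n,x,y}
  L7: in={n,x,y} out={n,x,y}
  L8: in={n,x,y} out={n}
  L9: in={n} out=∅

live-out(L1) = ["n", "x", "y"]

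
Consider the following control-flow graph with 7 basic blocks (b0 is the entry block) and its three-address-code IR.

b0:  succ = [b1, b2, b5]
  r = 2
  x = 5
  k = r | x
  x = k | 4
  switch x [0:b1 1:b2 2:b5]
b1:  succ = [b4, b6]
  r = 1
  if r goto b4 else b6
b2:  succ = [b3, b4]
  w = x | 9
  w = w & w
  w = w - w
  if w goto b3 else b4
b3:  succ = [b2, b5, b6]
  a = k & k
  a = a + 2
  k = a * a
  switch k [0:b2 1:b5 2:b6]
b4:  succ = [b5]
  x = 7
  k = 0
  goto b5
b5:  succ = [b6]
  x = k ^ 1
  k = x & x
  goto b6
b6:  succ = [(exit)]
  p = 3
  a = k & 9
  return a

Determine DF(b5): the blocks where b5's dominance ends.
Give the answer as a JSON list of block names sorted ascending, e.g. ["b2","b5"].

idom tree: b1←b0 b2←b0 b3←b2 b4←b0 b5←b0 b6←b0
Dom at joins:
  b2: preds {b0,b3}: {b0} ∩ {b0,b2,b3} = {b0}; idom=b0
  b4: preds {b1,b2}: {b0,b1} ∩ {b0,b2} = {b0}; idom=b0
  b5: preds {b0,b3,b4}: {b0} ∩ {b0,b2,b3} ∩ {b0,b4} = {b0}; idom=b0
  b6: preds {b1,b3,b5}: {b0,b1} ∩ {b0,b2,b3} ∩ {b0,b5} = {b0}; idom=b0

DF derivation:
  b2←b0: walk · to b0
  b2←b3: walk b3→b2 to b0
  b4←b1: walk b1 to b0
  b4←b2: walk b2 to b0
  b5←b0: walk · to b0
  b5←b3: walk b3→b2 to b0
  b5←b4: walk b4 to b0
  b6←b1: walk b1 to b0
  b6←b3: walk b3→b2 to b0
  b6←b5: walk b5 to b0
  b0: DF=∅
  b1: DF={b4,b6}
  b2: DF={b2,b4,b5,b6}
  b3: DF={b2,b5,b6}
  b4: DF={b5}
  b5: DF={b6}
  b6: DF=∅

DF(b5) = ["b6"]

Answer: ["b6"]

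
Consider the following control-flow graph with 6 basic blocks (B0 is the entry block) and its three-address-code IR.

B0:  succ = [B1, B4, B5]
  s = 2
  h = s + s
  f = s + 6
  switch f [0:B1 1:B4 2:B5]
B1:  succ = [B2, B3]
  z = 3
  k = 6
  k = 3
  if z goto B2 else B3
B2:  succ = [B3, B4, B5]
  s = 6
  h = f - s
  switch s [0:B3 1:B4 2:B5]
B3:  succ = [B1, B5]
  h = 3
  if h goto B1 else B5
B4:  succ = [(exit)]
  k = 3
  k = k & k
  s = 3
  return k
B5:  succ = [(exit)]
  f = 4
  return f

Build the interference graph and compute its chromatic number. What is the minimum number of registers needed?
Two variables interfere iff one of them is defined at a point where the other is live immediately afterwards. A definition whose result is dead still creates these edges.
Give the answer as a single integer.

Answer: 3

Analysis:
Block summaries:
  B0 def {f,h,s} use ∅
  B1 def {k,z} use ∅
  B2 def {h,s} use {f}
  B3 def {h} use ∅
  B4 def {k,s} use ∅
  B5 def {f} use ∅

Backward fixpoint:
  B0 li=∅ lo={f}
  B1 li={f} lo={f}
  B2 li={f} lo={f}
  B3 li={f} lo={f}
  B4 li=∅ lo=∅
  B5 li=∅ lo=∅

Interference:
  f — {h,k,s,z}
  h — {f,s}
  k — {f,s,z}
  s — {f,h,k}
  z — {f,k}

Registers:
  lower bound: {f,h,s} mutually conflict ⇒ χ ≥ 3
  3-colouring: R0={f}  R1={h,k}  R2={s,z}
  χ = 3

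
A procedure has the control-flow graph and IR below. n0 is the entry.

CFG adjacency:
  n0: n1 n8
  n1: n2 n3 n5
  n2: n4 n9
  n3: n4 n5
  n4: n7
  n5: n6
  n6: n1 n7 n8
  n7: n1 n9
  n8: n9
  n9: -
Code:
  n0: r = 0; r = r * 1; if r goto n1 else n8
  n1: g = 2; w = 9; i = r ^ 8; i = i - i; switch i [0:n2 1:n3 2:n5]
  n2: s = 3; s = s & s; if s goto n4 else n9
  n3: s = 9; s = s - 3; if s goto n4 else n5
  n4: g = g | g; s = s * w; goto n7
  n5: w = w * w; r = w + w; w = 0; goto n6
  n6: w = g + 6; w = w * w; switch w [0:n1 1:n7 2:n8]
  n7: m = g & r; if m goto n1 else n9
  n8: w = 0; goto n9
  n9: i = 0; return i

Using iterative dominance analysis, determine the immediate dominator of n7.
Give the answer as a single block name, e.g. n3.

Answer: n1

Derivation:
idom tree: n1←n0 n2←n1 n3←n1 n4←n1 n5←n1 n6←n5 n7←n1 n8←n0 n9←n0
Dom∩ at merges:
  n1: preds {n0,n6,n7}: {n0} ∩ {n0,n1,n5,n6} ∩ {n0,n1,n7} = {n0}; idom=n0
  n4: preds {n2,n3}: {n0,n1,n2} ∩ {n0,n1,n3} = {n0,n1}; idom=n1
  n5: preds {n1,n3}: {n0,n1} ∩ {n0,n1,n3} = {n0,n1}; idom=n1
  n7: preds {n4,n6}: {n0,n1,n4} ∩ {n0,n1,n5,n6} = {n0,n1}; idom=n1
  n8: preds {n0,n6}: {n0} ∩ {n0,n1,n5,n6} = {n0}; idom=n0
  n9: preds {n2,n7,n8}: {n0,n1,n2} ∩ {n0,n1,n7} ∩ {n0,n8} = {n0}; idom=n0

idom(n7) = n1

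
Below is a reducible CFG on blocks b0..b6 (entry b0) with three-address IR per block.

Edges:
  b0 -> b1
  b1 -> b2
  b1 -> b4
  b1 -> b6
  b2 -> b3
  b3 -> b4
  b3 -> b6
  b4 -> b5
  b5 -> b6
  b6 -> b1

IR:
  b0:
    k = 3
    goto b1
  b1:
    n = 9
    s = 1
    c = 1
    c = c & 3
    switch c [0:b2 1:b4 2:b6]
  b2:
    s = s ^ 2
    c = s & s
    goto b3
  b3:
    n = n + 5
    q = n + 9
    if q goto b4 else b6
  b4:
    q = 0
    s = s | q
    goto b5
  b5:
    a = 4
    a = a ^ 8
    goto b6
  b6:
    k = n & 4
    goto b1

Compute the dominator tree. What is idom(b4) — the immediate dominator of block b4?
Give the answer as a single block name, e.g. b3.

Answer: b1

Working:
idom tree: b1←b0 b2←b1 b3←b2 b4←b1 b5←b4 b6←b1
Dom at joins:
  b1: preds {b0,b6}: {b0} ∩ {b0,b1,b6} = {b0}; idom=b0
  b4: preds {b1,b3}: {b0,b1} ∩ {b0,b1,b2,b3} = {b0,b1}; idom=b1
  b6: preds {b1,b3,b5}: {b0,b1} ∩ {b0,b1,b2,b3} ∩ {b0,b1,b4,b5} = {b0,b1}; idom=b1

idom(b4) = b1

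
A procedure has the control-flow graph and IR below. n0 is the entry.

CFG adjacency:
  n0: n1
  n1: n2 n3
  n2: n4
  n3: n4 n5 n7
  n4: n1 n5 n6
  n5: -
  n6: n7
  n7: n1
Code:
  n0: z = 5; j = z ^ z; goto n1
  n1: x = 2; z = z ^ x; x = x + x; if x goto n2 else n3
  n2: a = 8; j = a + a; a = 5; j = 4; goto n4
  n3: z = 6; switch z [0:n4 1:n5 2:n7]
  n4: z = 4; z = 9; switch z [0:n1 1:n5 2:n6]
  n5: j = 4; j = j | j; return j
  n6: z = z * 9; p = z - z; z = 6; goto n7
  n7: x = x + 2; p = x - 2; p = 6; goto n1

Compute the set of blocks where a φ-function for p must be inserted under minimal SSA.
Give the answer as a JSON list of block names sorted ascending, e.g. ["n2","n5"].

Answer: ["n1", "n7"]

Derivation:
idom tree: n1←n0 n2←n1 n3←n1 n4←n1 n5←n1 n6←n4 n7←n1
Dom at joins:
  n1: preds {n0,n4,n7}: {n0} ∩ {n0,n1,n4} ∩ {n0,n1,n7} = {n0}; idom=n0
  n4: preds {n2,n3}: {n0,n1,n2} ∩ {n0,n1,n3} = {n0,n1}; idom=n1
  n5: preds {n3,n4}: {n0,n1,n3} ∩ {n0,n1,n4} = {n0,n1}; idom=n1
  n7: preds {n3,n6}: {n0,n1,n3} ∩ {n0,n1,n4,n6} = {n0,n1}; idom=n1

Frontier:
  n1←n0: walk · to n0
  n1←n4: walk n4→n1 to n0
  n1←n7: walk n7→n1 to n0
  n4←n2: walk n2 to n1
  n4←n3: walk n3 to n1
  n5←n3: walk n3 to n1
  n5←n4: walk n4 to n1
  n7←n3: walk n3 to n1
  n7←n6: walk n6→n4 to n1
  n0: DF=∅
  n1: DF={n1}
  n2: DF={n4}
  n3: DF={n4,n5,n7}
  n4: DF={n1,n5,n7}
  n5: DF=∅
  n6: DF={n7}
  n7: DF={n1}

φ for p: defs {n6,n7}
  DF⁺ = {n1,n7}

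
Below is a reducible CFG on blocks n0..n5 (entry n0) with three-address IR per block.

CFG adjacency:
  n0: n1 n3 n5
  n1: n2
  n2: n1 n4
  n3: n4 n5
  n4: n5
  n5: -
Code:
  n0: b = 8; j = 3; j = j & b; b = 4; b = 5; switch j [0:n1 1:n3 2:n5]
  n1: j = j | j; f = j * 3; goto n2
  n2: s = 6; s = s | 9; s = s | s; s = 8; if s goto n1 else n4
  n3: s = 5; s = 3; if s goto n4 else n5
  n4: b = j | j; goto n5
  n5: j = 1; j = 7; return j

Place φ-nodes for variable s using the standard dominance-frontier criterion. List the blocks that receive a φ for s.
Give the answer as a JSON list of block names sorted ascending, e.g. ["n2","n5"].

idom tree: n1←n0 n2←n1 n3←n0 n4←n0 n5←n0
Dom at joins:
  n1: preds {n0,n2}: {n0} ∩ {n0,n1,n2} = {n0}; idom=n0
  n4: preds {n2,n3}: {n0,n1,n2} ∩ {n0,n3} = {n0}; idom=n0
  n5: preds {n0,n3,n4}: {n0} ∩ {n0,n3} ∩ {n0,n4} = {n0}; idom=n0

DF walk-up:
  join n1 pred n0: · stop@n0
  join n1 pred n2: n2→n1 stop@n0
  join n4 pred n2: n2→n1 stop@n0
  join n4 pred n3: n3 stop@n0
  join n5 pred n0: · stop@n0
  join n5 pred n3: n3 stop@n0
  join n5 pred n4: n4 stop@n0
  DF(n0)=∅
  DF(n1)={n1,n4}
  DF(n2)={n1,n4}
  DF(n3)={n4,n5}
  DF(n4)={n5}
  DF(n5)=∅

φ for s: defs {n2,n3}
  DF⁺ = {n1,n4,n5}

Answer: ["n1", "n4", "n5"]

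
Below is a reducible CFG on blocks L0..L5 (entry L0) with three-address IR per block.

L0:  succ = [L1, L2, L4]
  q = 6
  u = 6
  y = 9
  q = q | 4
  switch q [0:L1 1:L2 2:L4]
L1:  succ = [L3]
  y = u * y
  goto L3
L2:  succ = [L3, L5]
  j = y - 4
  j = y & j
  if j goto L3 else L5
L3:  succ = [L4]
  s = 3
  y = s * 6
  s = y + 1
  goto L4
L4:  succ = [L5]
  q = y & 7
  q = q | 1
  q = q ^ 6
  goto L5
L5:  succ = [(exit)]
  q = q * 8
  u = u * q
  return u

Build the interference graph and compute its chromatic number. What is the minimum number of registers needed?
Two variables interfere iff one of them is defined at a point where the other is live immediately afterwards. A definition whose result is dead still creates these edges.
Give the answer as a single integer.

Answer: 4

Working:
Per-block:
  L0 def {q,u,y} use ∅
  L1 def {y} use {u,y}
  L2 def {j} use {y}
  L3 def {s,y} use ∅
  L4 def {q} use {y}
  L5 def {q,u} use {q,u}

Liveness:
  live L0: ∅→{q,u,y}
  live L1: {u,y}→{u}
  live L2: {q,u,y}→{q,u}
  live L3: {u}→{u,y}
  live L4: {u,y}→{q,u}
  live L5: {q,u}→∅

Conflict graph:
  j — {q,u,y}
  q — {j,u,y}
  s — {u,y}
  u — {j,q,s,y}
  y — {j,q,s,u}

Colouring:
  clique {j,q,u,y} ⇒ need ≥ 4
  4-colouring: r0={u}  r1={y}  r2={j,s}  r3={q}
  χ = 4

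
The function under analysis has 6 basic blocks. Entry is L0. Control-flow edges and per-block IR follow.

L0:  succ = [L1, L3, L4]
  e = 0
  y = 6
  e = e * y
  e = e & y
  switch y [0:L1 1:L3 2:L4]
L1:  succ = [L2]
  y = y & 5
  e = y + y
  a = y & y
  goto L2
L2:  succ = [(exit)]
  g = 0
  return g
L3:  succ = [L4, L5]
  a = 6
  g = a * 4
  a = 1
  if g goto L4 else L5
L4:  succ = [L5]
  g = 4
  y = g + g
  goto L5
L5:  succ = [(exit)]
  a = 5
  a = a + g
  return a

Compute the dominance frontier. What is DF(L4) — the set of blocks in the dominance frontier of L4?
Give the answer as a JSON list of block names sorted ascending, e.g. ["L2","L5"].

idom tree: L1←L0 L2←L1 L3←L0 L4←L0 L5←L0
Join-block Dom:
  L4: preds {L0,L3}: {L0} ∩ {L0,L3} = {L0}; idom=L0
  L5: preds {L3,L4}: {L0,L3} ∩ {L0,L4} = {L0}; idom=L0

Frontier:
  join L4 pred L0: · stop@L0
  join L4 pred L3: L3 stop@L0
  join L5 pred L3: L3 stop@L0
  join L5 pred L4: L4 stop@L0
  L0 → ∅
  L1 → ∅
  L2 → ∅
  L3 → {L4,L5}
  L4 → {L5}
  L5 → ∅

DF(L4) = ["L5"]

Answer: ["L5"]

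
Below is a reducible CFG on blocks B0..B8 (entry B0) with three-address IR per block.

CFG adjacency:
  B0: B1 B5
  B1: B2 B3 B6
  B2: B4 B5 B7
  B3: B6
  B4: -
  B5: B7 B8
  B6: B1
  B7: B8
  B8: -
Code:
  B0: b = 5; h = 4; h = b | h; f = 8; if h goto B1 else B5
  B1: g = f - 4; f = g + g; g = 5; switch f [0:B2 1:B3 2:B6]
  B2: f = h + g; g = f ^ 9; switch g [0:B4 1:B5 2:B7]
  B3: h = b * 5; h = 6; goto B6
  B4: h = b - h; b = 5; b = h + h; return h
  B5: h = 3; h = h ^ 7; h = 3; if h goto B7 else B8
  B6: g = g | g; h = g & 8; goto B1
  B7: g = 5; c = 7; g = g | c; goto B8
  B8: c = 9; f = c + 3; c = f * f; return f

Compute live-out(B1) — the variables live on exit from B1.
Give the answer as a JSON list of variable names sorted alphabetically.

Answer: ["b", "f", "g", "h"]

Analysis:
Per-block:
  B0: def={b,f,h} ue=∅
  B1: def={f,g} ue={f}
  B2: def={f,g} ue={g,h}
  B3: def={h} ue={b}
  B4: def={b,h} ue={b,h}
  B5: def={h} ue=∅
  B6: def={g,h} ue={g}
  B7: def={c,g} ue=∅
  B8: def={c,f} ue=∅

Live sets:
  live B0: ∅→{b,f,h}
  live B1: {b,f,h}→{b,f,g,h}
  live B2: {b,g,h}→{b,h}
  live B3: {b,f,g}→{b,f,g}
  live B4: {b,h}→∅
  live B5: ∅→∅
  live B6: {b,f,g}→{b,f,h}
  live B7: ∅→∅
  live B8: ∅→∅

live-out(B1) = ["b", "f", "g", "h"]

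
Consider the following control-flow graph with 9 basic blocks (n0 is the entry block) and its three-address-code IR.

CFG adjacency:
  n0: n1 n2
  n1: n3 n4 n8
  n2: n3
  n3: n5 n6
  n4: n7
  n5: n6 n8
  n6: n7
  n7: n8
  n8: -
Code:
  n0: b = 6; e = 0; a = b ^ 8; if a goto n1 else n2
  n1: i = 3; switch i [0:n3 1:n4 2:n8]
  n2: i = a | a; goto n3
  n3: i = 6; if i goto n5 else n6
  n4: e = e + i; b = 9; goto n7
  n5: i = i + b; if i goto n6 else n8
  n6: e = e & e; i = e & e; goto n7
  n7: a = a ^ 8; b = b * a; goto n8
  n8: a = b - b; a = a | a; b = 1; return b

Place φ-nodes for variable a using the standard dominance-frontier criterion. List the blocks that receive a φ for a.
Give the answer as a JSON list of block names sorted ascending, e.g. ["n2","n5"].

idom tree: n1←n0 n2←n0 n3←n0 n4←n1 n5←n3 n6←n3 n7←n0 n8←n0
Join-block Dom:
  n3: preds {n1,n2}: {n0,n1} ∩ {n0,n2} = {n0}; idom=n0
  n6: preds {n3,n5}: {n0,n3} ∩ {n0,n3,n5} = {n0,n3}; idom=n3
  n7: preds {n4,n6}: {n0,n1,n4} ∩ {n0,n3,n6} = {n0}; idom=n0
  n8: preds {n1,n5,n7}: {n0,n1} ∩ {n0,n3,n5} ∩ {n0,n7} = {n0}; idom=n0

Frontier:
  join n3 pred n1: n1 stop@n0
  join n3 pred n2: n2 stop@n0
  join n6 pred n3: · stop@n3
  join n6 pred n5: n5 stop@n3
  join n7 pred n4: n4→n1 stop@n0
  join n7 pred n6: n6→n3 stop@n0
  join n8 pred n1: n1 stop@n0
  join n8 pred n5: n5→n3 stop@n0
  join n8 pred n7: n7 stop@n0
  n0: DF=∅
  n1: DF={n3,n7,n8}
  n2: DF={n3}
  n3: DF={n7,n8}
  n4: DF={n7}
  n5: DF={n6,n8}
  n6: DF={n7}
  n7: DF={n8}
  n8: DF=∅

φ for a: defs {n0,n7,n8}
  DF⁺ = {n8}

Answer: ["n8"]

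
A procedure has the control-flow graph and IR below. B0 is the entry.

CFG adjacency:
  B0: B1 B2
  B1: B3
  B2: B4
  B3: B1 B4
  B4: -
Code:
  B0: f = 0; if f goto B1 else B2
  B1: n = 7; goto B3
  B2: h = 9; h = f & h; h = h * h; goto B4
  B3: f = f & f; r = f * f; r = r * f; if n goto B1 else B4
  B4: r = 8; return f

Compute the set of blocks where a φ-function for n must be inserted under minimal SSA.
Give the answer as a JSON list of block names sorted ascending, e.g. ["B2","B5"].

Answer: ["B1", "B4"]

Analysis:
idom tree: B1←B0 B2←B0 B3←B1 B4←B0
Join-block Dom:
  B1: preds {B0,B3}: {B0} ∩ {B0,B1,B3} = {B0}; idom=B0
  B4: preds {B2,B3}: {B0,B2} ∩ {B0,B1,B3} = {B0}; idom=B0

DF derivation:
  B1←B0: walk · to B0
  B1←B3: walk B3→B1 to B0
  B4←B2: walk B2 to B0
  B4←B3: walk B3→B1 to B0
  B0: DF=∅
  B1: DF={B1,B4}
  B2: DF={B4}
  B3: DF={B1,B4}
  B4: DF=∅

φ for n: defs {B1}
  DF⁺ = {B1,B4}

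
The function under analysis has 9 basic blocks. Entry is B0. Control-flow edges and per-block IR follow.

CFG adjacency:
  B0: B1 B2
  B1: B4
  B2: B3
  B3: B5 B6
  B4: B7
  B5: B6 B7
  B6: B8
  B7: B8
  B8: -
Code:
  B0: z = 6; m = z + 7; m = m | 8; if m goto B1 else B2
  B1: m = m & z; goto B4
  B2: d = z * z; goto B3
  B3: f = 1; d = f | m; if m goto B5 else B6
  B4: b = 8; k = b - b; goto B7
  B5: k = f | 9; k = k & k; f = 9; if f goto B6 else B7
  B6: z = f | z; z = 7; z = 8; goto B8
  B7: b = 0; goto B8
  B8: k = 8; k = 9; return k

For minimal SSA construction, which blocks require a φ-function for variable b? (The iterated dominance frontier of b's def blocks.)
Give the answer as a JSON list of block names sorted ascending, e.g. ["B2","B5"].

Answer: ["B7", "B8"]

Derivation:
idom tree: B1←B0 B2←B0 B3←B2 B4←B1 B5←B3 B6←B3 B7←B0 B8←B0
Join-block Dom:
  B6: preds {B3,B5}: {B0,B2,B3} ∩ {B0,B2,B3,B5} = {B0,B2,B3}; idom=B3
  B7: preds {B4,B5}: {B0,B1,B4} ∩ {B0,B2,B3,B5} = {B0}; idom=B0
  B8: preds {B6,B7}: {B0,B2,B3,B6} ∩ {B0,B7} = {B0}; idom=B0

Frontier:
  B6←B3: walk · to B3
  B6←B5: walk B5 to B3
  B7←B4: walk B4→B1 to B0
  B7←B5: walk B5→B3→B2 to B0
  B8←B6: walk B6→B3→B2 to B0
  B8←B7: walk B7 to B0
  DF(B0)=∅
  DF(B1)={B7}
  DF(B2)={B7,B8}
  DF(B3)={B7,B8}
  DF(B4)={B7}
  DF(B5)={B6,B7}
  DF(B6)={B8}
  DF(B7)={B8}
  DF(B8)=∅

φ for b: defs {B4,B7}
  DF⁺ = {B7,B8}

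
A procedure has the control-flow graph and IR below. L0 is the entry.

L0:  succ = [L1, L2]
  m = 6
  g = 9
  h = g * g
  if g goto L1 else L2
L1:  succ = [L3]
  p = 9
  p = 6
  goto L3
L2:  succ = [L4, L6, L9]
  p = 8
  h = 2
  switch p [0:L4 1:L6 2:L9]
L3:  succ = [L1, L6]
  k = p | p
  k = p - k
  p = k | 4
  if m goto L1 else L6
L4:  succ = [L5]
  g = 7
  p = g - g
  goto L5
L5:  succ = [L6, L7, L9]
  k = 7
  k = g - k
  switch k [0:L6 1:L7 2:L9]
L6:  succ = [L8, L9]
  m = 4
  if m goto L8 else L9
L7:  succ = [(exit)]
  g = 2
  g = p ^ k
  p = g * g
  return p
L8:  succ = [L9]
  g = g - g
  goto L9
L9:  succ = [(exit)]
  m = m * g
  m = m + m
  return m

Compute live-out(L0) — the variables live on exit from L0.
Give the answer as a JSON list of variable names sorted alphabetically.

Answer: ["g", "m"]

Analysis:
Per-block:
  L0 def {g,h,m} use ∅
  L1 def {p} use ∅
  L2 def {h,p} use ∅
  L3 def {k,p} use {m,p}
  L4 def {g,p} use ∅
  L5 def {k} use {g}
  L6 def {m} use ∅
  L7 def {g,p} use {k,p}
  L8 def {g} use {g}
  L9 def {m} use {g,m}

Backward fixpoint:
  L0: in=∅ out={g,m}
  L1: in={g,m} out={g,m,p}
  L2: in={g,m} out={g,m}
  L3: in={g,m,p} out={g,m}
  L4: in={m} out={g,m,p}
  L5: in={g,m,p} out={g,k,m,p}
  L6: in={g} out={g,m}
  L7: in={k,p} out=∅
  L8: in={g,m} out={g,m}
  L9: in={g,m} out=∅

live-out(L0) = ["g", "m"]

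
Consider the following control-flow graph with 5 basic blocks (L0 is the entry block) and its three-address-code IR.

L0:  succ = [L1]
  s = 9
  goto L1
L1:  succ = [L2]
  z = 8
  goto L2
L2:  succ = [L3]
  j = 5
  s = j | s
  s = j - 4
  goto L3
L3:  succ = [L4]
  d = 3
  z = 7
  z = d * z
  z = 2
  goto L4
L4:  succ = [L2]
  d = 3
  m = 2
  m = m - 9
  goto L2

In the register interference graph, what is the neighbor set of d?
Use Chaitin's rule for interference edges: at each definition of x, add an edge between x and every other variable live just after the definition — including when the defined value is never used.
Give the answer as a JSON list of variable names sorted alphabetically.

Block summaries:
  L0 def {s} use ∅
  L1 def {z} use ∅
  L2 def {j,s} use {s}
  L3 def {d,z} use ∅
  L4 def {d,m} use ∅

Backward fixpoint:
  L0: in=∅ out={s}
  L1: in={s} out={s}
  L2: in={s} out={s}
  L3: in={s} out={s}
  L4: in={s} out={s}

Conflict graph:
  d — {s,z}
  j — {s}
  m — {s}
  s — {d,j,m,z}
  z — {d,s}

N(d) = ["s", "z"]

Answer: ["s", "z"]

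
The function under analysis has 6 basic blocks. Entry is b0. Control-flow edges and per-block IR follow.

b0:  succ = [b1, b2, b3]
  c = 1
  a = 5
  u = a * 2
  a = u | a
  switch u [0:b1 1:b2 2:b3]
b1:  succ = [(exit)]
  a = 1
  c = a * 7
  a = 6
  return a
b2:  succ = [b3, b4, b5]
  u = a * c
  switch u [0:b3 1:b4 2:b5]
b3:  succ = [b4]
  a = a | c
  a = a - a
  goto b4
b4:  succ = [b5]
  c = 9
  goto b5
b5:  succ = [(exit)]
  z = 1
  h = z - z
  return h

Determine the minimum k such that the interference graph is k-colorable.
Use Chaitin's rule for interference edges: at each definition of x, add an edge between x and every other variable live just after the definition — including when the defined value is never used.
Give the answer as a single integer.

Block summaries:
  b0 def {a,c,u} use ∅
  b1 def {a,c} use ∅
  b2 def {u} use {a,c}
  b3 def {a} use {a,c}
  b4 def {c} use ∅
  b5 def {h,z} use ∅

Live sets:
  b0 li=∅ lo={a,c}
  b1 li=∅ lo=∅
  b2 li={a,c} lo={a,c}
  b3 li={a,c} lo=∅
  b4 li=∅ lo=∅
  b5 li=∅ lo=∅

Interference:
  a↔{c,u}
  c↔{a,u}
  h↔∅
  u↔{a,c}
  z↔∅

Chromatic number:
  clique {a,c,u} ⇒ need ≥ 3
  3-colouring: R0={a,h,z}  R1={c}  R2={u}
  χ = 3

Answer: 3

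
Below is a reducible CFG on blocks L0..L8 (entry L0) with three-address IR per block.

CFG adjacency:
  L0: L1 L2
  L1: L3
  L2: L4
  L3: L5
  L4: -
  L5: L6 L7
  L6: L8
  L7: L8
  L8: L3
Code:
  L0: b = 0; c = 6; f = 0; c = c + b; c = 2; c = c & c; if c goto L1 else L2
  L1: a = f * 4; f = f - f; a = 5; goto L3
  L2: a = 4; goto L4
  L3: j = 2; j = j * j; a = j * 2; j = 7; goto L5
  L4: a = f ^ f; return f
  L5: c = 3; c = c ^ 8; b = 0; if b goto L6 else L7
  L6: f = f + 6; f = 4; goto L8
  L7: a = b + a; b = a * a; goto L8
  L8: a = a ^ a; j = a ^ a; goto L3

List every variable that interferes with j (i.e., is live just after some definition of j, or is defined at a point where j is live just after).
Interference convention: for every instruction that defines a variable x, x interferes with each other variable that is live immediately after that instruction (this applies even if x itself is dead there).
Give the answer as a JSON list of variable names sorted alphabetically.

Answer: ["a", "f"]

Working:
def/use:
  L0: def={b,c,f} ue=∅
  L1: def={a,f} ue={f}
  L2: def={a} ue=∅
  L3: def={a,j} ue=∅
  L4: def={a} ue={f}
  L5: def={b,c} ue=∅
  L6: def={f} ue={f}
  L7: def={a,b} ue={a,b}
  L8: def={a,j} ue={a}

Live sets:
  L0: in=∅ out={f}
  L1: in={f} out={f}
  L2: in={f} out={f}
  L3: in={f} out={a,f}
  L4: in={f} out=∅
  L5: in={a,f} out={a,b,f}
  L6: in={a,f} out={a,f}
  L7: in={a,b,f} out={a,f}
  L8: in={a,f} out={f}

Interference:
  a↔{b,c,f,j}
  b↔{a,c,f}
  c↔{a,b,f}
  f↔{a,b,c,j}
  j↔{a,f}

N(j) = ["a", "f"]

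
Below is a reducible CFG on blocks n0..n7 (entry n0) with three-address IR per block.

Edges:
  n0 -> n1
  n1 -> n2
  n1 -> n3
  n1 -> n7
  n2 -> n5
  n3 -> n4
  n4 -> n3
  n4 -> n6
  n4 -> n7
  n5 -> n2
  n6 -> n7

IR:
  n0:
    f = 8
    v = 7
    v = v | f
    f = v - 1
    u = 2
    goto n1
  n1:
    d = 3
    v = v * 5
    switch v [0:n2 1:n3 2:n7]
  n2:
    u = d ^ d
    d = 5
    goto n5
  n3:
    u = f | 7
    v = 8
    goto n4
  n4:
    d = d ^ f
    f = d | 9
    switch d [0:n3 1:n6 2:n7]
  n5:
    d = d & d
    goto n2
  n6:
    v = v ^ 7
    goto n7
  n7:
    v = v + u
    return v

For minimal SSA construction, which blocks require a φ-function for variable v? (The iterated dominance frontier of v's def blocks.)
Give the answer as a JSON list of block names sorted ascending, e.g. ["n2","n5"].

Answer: ["n3", "n7"]

Analysis:
idom tree: n1←n0 n2←n1 n3←n1 n4←n3 n5←n2 n6←n4 n7←n1
Dom at joins:
  n2: preds {n1,n5}: {n0,n1} ∩ {n0,n1,n2,n5} = {n0,n1}; idom=n1
  n3: preds {n1,n4}: {n0,n1} ∩ {n0,n1,n3,n4} = {n0,n1}; idom=n1
  n7: preds {n1,n4,n6}: {n0,n1} ∩ {n0,n1,n3,n4} ∩ {n0,n1,n3,n4,n6} = {n0,n1}; idom=n1

Frontier:
  n2←n1: walk · to n1
  n2←n5: walk n5→n2 to n1
  n3←n1: walk · to n1
  n3←n4: walk n4→n3 to n1
  n7←n1: walk · to n1
  n7←n4: walk n4→n3 to n1
  n7←n6: walk n6→n4→n3 to n1
  n0 → ∅
  n1 → ∅
  n2 → {n2}
  n3 → {n3,n7}
  n4 → {n3,n7}
  n5 → {n2}
  n6 → {n7}
  n7 → ∅

φ for v: defs {n0,n1,n3,n6,n7}
  DF⁺ = {n3,n7}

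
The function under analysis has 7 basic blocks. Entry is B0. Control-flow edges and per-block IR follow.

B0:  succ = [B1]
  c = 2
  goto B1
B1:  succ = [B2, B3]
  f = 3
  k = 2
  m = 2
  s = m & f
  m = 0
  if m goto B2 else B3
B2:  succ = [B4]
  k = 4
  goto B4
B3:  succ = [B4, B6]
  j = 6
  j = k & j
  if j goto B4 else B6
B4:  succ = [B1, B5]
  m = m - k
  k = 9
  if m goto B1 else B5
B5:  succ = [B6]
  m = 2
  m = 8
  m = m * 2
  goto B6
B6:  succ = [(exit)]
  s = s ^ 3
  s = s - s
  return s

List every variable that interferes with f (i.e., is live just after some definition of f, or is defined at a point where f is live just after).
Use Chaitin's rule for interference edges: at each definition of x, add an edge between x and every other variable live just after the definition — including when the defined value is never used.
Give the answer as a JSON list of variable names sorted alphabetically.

Answer: ["k", "m"]

Working:
Block summaries:
  B0: {c} / ∅
  B1: {f,k,m,s} / ∅
  B2: {k} / ∅
  B3: {j} / {k}
  B4: {k,m} / {k,m}
  B5: {m} / ∅
  B6: {s} / {s}

Backward fixpoint:
  B0: in=∅ out=∅
  B1: in=∅ out={k,m,s}
  B2: in={m,s} out={k,m,s}
  B3: in={k,m,s} out={k,m,s}
  B4: in={k,m,s} out={s}
  B5: in={s} out={s}
  B6: in={s} out=∅

Conflict graph:
  c↔∅
  f↔{k,m}
  j↔{k,m,s}
  k↔{f,j,m,s}
  m↔{f,j,k,s}
  s↔{j,k,m}

N(f) = ["k", "m"]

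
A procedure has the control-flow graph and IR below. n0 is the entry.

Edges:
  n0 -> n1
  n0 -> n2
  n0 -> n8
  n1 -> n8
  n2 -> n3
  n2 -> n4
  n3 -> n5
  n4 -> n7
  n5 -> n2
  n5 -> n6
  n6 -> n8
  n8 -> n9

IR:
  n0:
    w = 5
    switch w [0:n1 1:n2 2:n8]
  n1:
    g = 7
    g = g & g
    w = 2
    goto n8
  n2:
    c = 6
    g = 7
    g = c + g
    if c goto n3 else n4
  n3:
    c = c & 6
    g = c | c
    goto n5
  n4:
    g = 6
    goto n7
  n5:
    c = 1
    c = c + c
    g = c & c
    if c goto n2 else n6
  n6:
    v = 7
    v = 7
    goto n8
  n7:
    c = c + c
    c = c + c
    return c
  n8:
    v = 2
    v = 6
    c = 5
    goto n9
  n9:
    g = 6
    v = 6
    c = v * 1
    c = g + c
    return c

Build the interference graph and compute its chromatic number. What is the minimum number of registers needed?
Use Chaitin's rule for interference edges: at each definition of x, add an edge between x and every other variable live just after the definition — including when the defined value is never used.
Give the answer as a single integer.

def/use:
  n0: def={w} ue=∅
  n1: def={g,w} ue=∅
  n2: def={c,g} ue=∅
  n3: def={c,g} ue={c}
  n4: def={g} ue=∅
  n5: def={c,g} ue=∅
  n6: def={v} ue=∅
  n7: def={c} ue={c}
  n8: def={c,v} ue=∅
  n9: def={c,g,v} ue=∅

Live sets:
  live n0: ∅→∅
  live n1: ∅→∅
  live n2: ∅→{c}
  live n3: {c}→∅
  live n4: {c}→{c}
  live n5: ∅→∅
  live n6: ∅→∅
  live n7: {c}→∅
  live n8: ∅→∅
  live n9: ∅→∅

Interference:
  c — {g}
  g — {c,v}
  v — {g}
  w — ∅

Colouring:
  clique {c,g} ⇒ need ≥ 2
  2-colouring: c0={g,w}  c1={c,v}
  χ = 2

Answer: 2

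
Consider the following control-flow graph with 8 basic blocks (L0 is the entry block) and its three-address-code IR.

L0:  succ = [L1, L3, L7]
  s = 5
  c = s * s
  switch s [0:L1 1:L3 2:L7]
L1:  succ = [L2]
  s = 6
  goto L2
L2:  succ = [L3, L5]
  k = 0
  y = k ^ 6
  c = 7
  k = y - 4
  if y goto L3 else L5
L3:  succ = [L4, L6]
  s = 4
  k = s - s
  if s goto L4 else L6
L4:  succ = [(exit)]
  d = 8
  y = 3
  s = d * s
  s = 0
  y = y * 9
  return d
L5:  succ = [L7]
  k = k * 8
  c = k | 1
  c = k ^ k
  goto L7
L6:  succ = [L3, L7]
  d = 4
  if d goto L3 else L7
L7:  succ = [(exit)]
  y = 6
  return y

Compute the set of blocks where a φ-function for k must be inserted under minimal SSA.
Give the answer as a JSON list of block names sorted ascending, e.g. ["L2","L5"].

Answer: ["L3", "L7"]

Working:
idom tree: L1←L0 L2←L1 L3←L0 L4←L3 L5←L2 L6←L3 L7←L0
Dom at joins:
  L3: preds {L0,L2,L6}: {L0} ∩ {L0,L1,L2} ∩ {L0,L3,L6} = {L0}; idom=L0
  L7: preds {L0,L5,L6}: {L0} ∩ {L0,L1,L2,L5} ∩ {L0,L3,L6} = {L0}; idom=L0

DF derivation:
  L3←L0: walk · to L0
  L3←L2: walk L2→L1 to L0
  L3←L6: walk L6→L3 to L0
  L7←L0: walk · to L0
  L7←L5: walk L5→L2→L1 to L0
  L7←L6: walk L6→L3 to L0
  L0 → ∅
  L1 → {L3,L7}
  L2 → {L3,L7}
  L3 → {L3,L7}
  L4 → ∅
  L5 → {L7}
  L6 → {L3,L7}
  L7 → ∅

φ for k: defs {L2,L3,L5}
  DF⁺ = {L3,L7}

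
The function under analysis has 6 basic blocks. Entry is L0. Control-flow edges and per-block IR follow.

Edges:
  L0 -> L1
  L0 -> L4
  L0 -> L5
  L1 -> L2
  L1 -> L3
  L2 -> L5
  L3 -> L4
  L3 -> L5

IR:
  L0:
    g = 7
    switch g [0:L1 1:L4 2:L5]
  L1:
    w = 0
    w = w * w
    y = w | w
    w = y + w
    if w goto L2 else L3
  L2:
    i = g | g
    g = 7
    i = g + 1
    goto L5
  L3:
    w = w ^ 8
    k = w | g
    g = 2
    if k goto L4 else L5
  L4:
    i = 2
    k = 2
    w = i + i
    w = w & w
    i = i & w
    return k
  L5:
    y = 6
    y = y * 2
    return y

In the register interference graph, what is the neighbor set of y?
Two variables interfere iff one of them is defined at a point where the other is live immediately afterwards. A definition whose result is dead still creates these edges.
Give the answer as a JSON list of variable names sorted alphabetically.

Per-block:
  L0 def {g} use ∅
  L1 def {w,y} use ∅
  L2 def {g,i} use {g}
  L3 def {g,k,w} use {g,w}
  L4 def {i,k,w} use ∅
  L5 def {y} use ∅

Live sets:
  L0 li=∅ lo={g}
  L1 li={g} lo={g,w}
  L2 li={g} lo=∅
  L3 li={g,w} lo=∅
  L4 li=∅ lo=∅
  L5 li=∅ lo=∅

Interfere edges:
  g: {k,w,y}
  i: {k,w}
  k: {g,i,w}
  w: {g,i,k,y}
  y: {g,w}

N(y) = ["g", "w"]

Answer: ["g", "w"]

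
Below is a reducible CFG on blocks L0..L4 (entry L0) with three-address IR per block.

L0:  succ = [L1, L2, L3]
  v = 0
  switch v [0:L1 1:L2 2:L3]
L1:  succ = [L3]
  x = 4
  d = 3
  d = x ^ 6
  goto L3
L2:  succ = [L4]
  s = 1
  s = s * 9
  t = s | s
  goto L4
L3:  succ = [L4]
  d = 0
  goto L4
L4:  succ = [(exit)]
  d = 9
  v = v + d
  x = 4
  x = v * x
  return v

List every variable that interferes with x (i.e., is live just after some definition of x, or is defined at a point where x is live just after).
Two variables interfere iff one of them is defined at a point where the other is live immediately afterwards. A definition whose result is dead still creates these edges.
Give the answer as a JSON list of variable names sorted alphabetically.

Answer: ["d", "v"]

Working:
Block summaries:
  L0: def={v} ue=∅
  L1: def={d,x} ue=∅
  L2: def={s,t} ue=∅
  L3: def={d} ue=∅
  L4: def={d,v,x} ue={v}

Liveness:
  L0 li=∅ lo={v}
  L1 li={v} lo={v}
  L2 li={v} lo={v}
  L3 li={v} lo={v}
  L4 li={v} lo=∅

Interference:
  d — {v,x}
  s — {v}
  t — {v}
  v — {d,s,t,x}
  x — {d,v}

N(x) = ["d", "v"]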